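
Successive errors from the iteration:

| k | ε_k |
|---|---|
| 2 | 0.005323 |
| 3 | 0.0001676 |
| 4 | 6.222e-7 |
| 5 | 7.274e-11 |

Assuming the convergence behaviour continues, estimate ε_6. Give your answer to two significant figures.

First estimate the order: p ≈ ln(ε_5/ε_4) / ln(ε_4/ε_3) = ln(7.274e-11/6.222e-7)/ln(6.222e-7/0.0001676) = ln(0.000116908)/ln(0.00371241) ≈ 1.6179.
Then ε_6 ≈ ε_5·(ε_5/ε_4)^p = 7.274e-11·(0.000116908)^1.6179 = 7.274e-11·4.34676e-07 ≈ 3.162e-17.

3.2e-17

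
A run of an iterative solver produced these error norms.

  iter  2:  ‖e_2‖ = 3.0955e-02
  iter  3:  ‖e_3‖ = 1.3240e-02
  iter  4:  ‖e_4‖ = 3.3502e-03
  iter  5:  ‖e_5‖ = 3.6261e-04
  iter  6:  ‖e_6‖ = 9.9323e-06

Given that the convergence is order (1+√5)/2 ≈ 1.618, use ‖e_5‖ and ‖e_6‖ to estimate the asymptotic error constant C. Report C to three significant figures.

3.66

C ≈ ‖e_6‖ / ‖e_5‖^1.618
  = 9.9323e-06 / (3.6261e-04)^1.618
  = 9.9323e-06 / 2.71127e-06 ≈ 3.6633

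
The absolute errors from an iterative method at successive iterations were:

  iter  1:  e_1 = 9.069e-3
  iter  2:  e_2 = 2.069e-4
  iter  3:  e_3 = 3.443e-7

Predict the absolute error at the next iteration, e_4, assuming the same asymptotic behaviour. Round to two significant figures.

First estimate the order: p ≈ ln(e_3/e_2) / ln(e_2/e_1) = ln(3.443e-7/2.069e-4)/ln(2.069e-4/9.069e-3) = ln(0.00166409)/ln(0.022814) ≈ 1.6925.
Then e_4 ≈ e_3·(e_3/e_2)^p = 3.443e-7·(0.00166409)^1.6925 = 3.443e-7·1.98081e-05 ≈ 6.82e-12.

6.8e-12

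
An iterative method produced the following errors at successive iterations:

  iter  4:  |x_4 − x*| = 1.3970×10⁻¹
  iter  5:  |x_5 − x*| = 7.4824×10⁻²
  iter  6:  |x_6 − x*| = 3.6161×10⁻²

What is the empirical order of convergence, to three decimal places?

p ≈ ln(|x_6 − x*|/|x_5 − x*|) / ln(|x_5 − x*|/|x_4 − x*|)
  = ln(3.6161×10⁻²/7.4824×10⁻²) / ln(7.4824×10⁻²/1.3970×10⁻¹)
  = ln(0.483281) / ln(0.535605)
  = -0.727157 / -0.624358 ≈ 1.164648

1.165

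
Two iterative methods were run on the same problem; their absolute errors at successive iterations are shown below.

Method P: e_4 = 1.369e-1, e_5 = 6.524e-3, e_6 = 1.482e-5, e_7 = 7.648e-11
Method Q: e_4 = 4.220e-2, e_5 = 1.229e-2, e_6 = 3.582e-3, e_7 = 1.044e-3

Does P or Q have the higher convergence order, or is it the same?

Method P: p ≈ ln(7.648e-11/1.482e-5)/ln(1.482e-5/6.524e-3) ≈ 2.00.
Method Q: p ≈ ln(1.044e-3/3.582e-3)/ln(3.582e-3/1.229e-2) ≈ 1.00.
Method P has the higher order (≈2.0 vs ≈1.0).

P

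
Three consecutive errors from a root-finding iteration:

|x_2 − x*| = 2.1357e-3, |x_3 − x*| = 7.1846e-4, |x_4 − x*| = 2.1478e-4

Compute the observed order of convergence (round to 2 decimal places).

p ≈ ln(|x_4 − x*|/|x_3 − x*|) / ln(|x_3 − x*|/|x_2 − x*|)
  = ln(2.1478e-4/7.1846e-4) / ln(7.1846e-4/2.1357e-3)
  = ln(0.298945) / ln(0.336405)
  = -1.20750 / -1.08944 ≈ 1.10837

1.11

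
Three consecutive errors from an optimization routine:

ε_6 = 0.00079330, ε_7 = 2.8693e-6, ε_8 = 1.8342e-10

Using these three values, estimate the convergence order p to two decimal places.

p ≈ ln(ε_8/ε_7) / ln(ε_7/ε_6)
  = ln(1.8342e-10/2.8693e-6) / ln(2.8693e-6/0.00079330)
  = ln(6.3925e-05) / ln(0.00361692)
  = -9.65780 / -5.62213 ≈ 1.71782

1.72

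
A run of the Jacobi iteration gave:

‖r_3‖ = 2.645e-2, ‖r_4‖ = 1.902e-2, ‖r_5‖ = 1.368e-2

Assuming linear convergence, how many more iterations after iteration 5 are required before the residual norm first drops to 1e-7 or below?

Rate ρ ≈ ‖r_5‖/‖r_4‖ = 1.368e-2/1.902e-2 = 0.7192.
After j more steps, ‖r_{5+j}‖ ≈ 1.368e-2·ρ^j; need ρ^j ≤ 1e-7/1.368e-2 = 7.30994e-06.
j ≥ ln(7.30994e-06)/ln(0.7192) = -11.8263/-0.32962 = 35.879.
So 36 more iterations are needed.

36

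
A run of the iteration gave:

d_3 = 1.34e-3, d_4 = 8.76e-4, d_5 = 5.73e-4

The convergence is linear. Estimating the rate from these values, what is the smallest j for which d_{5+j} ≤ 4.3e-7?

17

Rate ρ ≈ d_5/d_4 = 5.73e-4/8.76e-4 = 0.6541.
After j more steps, d_{5+j} ≈ 5.73e-4·ρ^j; need ρ^j ≤ 4.3e-7/5.73e-4 = 0.000750436.
j ≥ ln(0.000750436)/ln(0.6541) = -7.1949/-0.42450 = 16.949.
So 17 more iterations are needed.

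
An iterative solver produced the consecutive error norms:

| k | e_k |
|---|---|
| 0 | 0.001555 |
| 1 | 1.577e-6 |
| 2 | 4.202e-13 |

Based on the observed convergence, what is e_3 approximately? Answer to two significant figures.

First estimate the order: p ≈ ln(e_2/e_1) / ln(e_1/e_0) = ln(4.202e-13/1.577e-6)/ln(1.577e-6/0.001555) = ln(2.66455e-07)/ln(0.00101415) ≈ 2.1959.
Then e_3 ≈ e_2·(e_2/e_1)^p = 4.202e-13·(2.66455e-07)^2.1959 = 4.202e-13·3.65871e-15 ≈ 1.537e-27.

1.5e-27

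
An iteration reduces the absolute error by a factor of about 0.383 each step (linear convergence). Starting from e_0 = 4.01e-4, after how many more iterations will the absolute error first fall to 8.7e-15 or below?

26

After k steps, e_k ≈ 4.01e-4·0.383^k.
Need 0.383^k ≤ 8.7e-15/4.01e-4 = 2.16958e-11.
k ≥ ln(2.16958e-11)/ln(0.383) = -24.5539/-0.95972 = 25.584.
Smallest integer k = 26.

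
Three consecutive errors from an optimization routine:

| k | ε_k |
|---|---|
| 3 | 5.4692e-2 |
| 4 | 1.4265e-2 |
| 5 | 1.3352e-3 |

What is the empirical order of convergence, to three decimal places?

p ≈ ln(ε_5/ε_4) / ln(ε_4/ε_3)
  = ln(1.3352e-3/1.4265e-2) / ln(1.4265e-2/5.4692e-2)
  = ln(0.0935997) / ln(0.260824)
  = -2.368728 / -1.343909 ≈ 1.762566

1.763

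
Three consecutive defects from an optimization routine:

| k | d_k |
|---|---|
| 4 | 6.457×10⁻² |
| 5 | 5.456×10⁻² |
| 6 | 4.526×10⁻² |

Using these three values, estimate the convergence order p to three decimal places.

p ≈ ln(d_6/d_5) / ln(d_5/d_4)
  = ln(4.526×10⁻²/5.456×10⁻²) / ln(5.456×10⁻²/6.457×10⁻²)
  = ln(0.829545) / ln(0.844974)
  = -0.186878 / -0.168449 ≈ 1.109404

1.109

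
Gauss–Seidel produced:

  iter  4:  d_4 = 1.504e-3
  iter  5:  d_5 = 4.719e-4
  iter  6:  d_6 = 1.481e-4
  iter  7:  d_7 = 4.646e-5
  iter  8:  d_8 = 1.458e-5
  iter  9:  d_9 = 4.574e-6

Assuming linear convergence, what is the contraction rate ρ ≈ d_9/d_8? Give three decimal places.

ρ ≈ d_9/d_8 = 4.574e-6/1.458e-5 = 0.31372

0.314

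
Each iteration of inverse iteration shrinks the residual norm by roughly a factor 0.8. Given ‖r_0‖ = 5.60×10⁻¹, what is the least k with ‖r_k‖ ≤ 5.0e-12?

115

After k steps, ‖r_k‖ ≈ 5.60×10⁻¹·0.8^k.
Need 0.8^k ≤ 5.0e-12/5.60×10⁻¹ = 8.92857e-12.
k ≥ ln(8.92857e-12)/ln(0.8) = -25.4418/-0.22314 = 114.017.
Smallest integer k = 115.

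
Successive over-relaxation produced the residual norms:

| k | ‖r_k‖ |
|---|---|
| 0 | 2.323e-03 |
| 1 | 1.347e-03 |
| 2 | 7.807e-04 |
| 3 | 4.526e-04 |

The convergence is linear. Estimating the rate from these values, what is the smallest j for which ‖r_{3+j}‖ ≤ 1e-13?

41

Rate ρ ≈ ‖r_3‖/‖r_2‖ = 4.526e-04/7.807e-04 = 0.5797.
After j more steps, ‖r_{3+j}‖ ≈ 4.526e-04·ρ^j; need ρ^j ≤ 1e-13/4.526e-04 = 2.20946e-10.
j ≥ ln(2.20946e-10)/ln(0.5797) = -22.2331/-0.54524 = 40.777.
So 41 more iterations are needed.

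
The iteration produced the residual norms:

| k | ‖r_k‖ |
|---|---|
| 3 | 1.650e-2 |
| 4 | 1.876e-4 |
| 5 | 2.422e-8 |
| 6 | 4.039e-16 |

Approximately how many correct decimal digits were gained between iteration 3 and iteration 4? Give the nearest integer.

Digits gained ≈ log₁₀(‖r_3‖/‖r_4‖) = log₁₀(1.650e-2/1.876e-4) = log₁₀(87.9531) ≈ 1.944.

2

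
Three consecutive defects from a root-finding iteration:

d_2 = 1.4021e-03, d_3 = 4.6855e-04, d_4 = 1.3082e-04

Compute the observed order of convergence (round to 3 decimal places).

p ≈ ln(d_4/d_3) / ln(d_3/d_2)
  = ln(1.3082e-04/4.6855e-04) / ln(4.6855e-04/1.4021e-03)
  = ln(0.279202) / ln(0.334177)
  = -1.275820 / -1.096084 ≈ 1.163980

1.164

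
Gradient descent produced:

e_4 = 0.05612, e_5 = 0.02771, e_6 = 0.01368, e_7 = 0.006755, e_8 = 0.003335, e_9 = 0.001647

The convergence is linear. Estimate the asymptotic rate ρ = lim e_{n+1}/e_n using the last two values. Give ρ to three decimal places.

0.494

ρ ≈ e_9/e_8 = 0.001647/0.003335 = 0.49385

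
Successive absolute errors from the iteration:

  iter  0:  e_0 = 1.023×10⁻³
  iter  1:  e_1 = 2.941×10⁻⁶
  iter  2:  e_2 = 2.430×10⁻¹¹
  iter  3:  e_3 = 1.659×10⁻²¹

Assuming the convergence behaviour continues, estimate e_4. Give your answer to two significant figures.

7.7e-42

First estimate the order: p ≈ ln(e_3/e_2) / ln(e_2/e_1) = ln(1.659×10⁻²¹/2.430×10⁻¹¹)/ln(2.430×10⁻¹¹/2.941×10⁻⁶) = ln(6.82716e-11)/ln(8.2625e-06) ≈ 2.0000.
Then e_4 ≈ e_3·(e_3/e_2)^p = 1.659×10⁻²¹·(6.82716e-11)^2.0000 = 1.659×10⁻²¹·4.66101e-21 ≈ 7.733e-42.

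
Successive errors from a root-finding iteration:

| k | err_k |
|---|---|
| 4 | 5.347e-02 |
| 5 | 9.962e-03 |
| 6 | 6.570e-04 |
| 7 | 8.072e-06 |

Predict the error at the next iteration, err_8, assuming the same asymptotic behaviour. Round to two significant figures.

First estimate the order: p ≈ ln(err_7/err_6) / ln(err_6/err_5) = ln(8.072e-06/6.570e-04)/ln(6.570e-04/9.962e-03) = ln(0.0122861)/ln(0.0659506) ≈ 1.6181.
Then err_8 ≈ err_7·(err_7/err_6)^p = 8.072e-06·(0.0122861)^1.6181 = 8.072e-06·0.000809992 ≈ 6.538e-09.

6.5e-9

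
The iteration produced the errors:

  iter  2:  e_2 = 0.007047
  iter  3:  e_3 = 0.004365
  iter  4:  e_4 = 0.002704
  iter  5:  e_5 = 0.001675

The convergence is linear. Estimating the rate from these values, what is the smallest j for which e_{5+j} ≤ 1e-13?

50

Rate ρ ≈ e_5/e_4 = 0.001675/0.002704 = 0.6195.
After j more steps, e_{5+j} ≈ 0.001675·ρ^j; need ρ^j ≤ 1e-13/0.001675 = 5.97015e-11.
j ≥ ln(5.97015e-11)/ln(0.6195) = -23.5417/-0.47884 = 49.164.
So 50 more iterations are needed.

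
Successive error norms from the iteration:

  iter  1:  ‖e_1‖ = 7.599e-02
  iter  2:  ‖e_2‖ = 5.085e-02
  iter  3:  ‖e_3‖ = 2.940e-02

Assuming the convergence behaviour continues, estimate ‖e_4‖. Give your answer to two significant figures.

1.4e-2

First estimate the order: p ≈ ln(‖e_3‖/‖e_2‖) / ln(‖e_2‖/‖e_1‖) = ln(2.940e-02/5.085e-02)/ln(5.085e-02/7.599e-02) = ln(0.578171)/ln(0.669167) ≈ 1.3638.
Then ‖e_4‖ ≈ ‖e_3‖·(‖e_3‖/‖e_2‖)^p = 2.940e-02·(0.578171)^1.3638 = 2.940e-02·0.473688 ≈ 0.01393.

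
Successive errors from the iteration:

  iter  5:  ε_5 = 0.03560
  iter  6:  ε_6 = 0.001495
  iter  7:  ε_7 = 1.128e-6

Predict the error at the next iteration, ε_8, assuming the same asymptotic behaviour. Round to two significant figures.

9.4e-14

First estimate the order: p ≈ ln(ε_7/ε_6) / ln(ε_6/ε_5) = ln(1.128e-6/0.001495)/ln(0.001495/0.03560) = ln(0.000754515)/ln(0.0419944) ≈ 2.2678.
Then ε_8 ≈ ε_7·(ε_7/ε_6)^p = 1.128e-6·(0.000754515)^2.2678 = 1.128e-6·8.30186e-08 ≈ 9.364e-14.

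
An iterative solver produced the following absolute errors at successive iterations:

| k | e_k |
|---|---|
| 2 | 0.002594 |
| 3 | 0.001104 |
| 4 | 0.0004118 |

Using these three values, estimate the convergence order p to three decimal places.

1.154

p ≈ ln(e_4/e_3) / ln(e_3/e_2)
  = ln(0.0004118/0.001104) / ln(0.001104/0.002594)
  = ln(0.373007) / ln(0.425598)
  = -0.986158 / -0.854260 ≈ 1.154400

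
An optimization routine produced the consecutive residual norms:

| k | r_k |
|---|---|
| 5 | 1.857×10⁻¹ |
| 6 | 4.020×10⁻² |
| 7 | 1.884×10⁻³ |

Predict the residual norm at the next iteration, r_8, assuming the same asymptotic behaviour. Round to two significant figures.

4.1e-6

First estimate the order: p ≈ ln(r_7/r_6) / ln(r_6/r_5) = ln(1.884×10⁻³/4.020×10⁻²)/ln(4.020×10⁻²/1.857×10⁻¹) = ln(0.0468657)/ln(0.216478) ≈ 2.0000.
Then r_8 ≈ r_7·(r_7/r_6)^p = 1.884×10⁻³·(0.0468657)^2.0000 = 1.884×10⁻³·0.00219639 ≈ 4.138e-06.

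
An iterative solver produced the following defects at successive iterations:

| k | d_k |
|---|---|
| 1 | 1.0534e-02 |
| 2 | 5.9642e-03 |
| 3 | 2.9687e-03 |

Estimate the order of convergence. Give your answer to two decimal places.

p ≈ ln(d_3/d_2) / ln(d_2/d_1)
  = ln(2.9687e-03/5.9642e-03) / ln(5.9642e-03/1.0534e-02)
  = ln(0.497753) / ln(0.566186)
  = -0.69765 / -0.56883 ≈ 1.22646

1.23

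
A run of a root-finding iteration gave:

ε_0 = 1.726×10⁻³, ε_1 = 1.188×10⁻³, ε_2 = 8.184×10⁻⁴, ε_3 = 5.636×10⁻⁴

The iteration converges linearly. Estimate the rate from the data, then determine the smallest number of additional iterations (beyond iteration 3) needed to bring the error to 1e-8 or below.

30

Rate ρ ≈ ε_3/ε_2 = 5.636×10⁻⁴/8.184×10⁻⁴ = 0.6887.
After j more steps, ε_{3+j} ≈ 5.636×10⁻⁴·ρ^j; need ρ^j ≤ 1e-8/5.636×10⁻⁴ = 1.77431e-05.
j ≥ ln(1.77431e-05)/ln(0.6887) = -10.9395/-0.37295 = 29.332.
So 30 more iterations are needed.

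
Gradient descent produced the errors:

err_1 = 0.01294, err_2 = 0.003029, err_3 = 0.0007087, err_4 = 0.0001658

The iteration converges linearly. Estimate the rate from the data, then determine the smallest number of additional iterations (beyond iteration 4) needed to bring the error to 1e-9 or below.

9

Rate ρ ≈ err_4/err_3 = 0.0001658/0.0007087 = 0.2339.
After j more steps, err_{4+j} ≈ 0.0001658·ρ^j; need ρ^j ≤ 1e-9/0.0001658 = 6.03136e-06.
j ≥ ln(6.03136e-06)/ln(0.2339) = -12.0185/-1.45286 = 8.272.
So 9 more iterations are needed.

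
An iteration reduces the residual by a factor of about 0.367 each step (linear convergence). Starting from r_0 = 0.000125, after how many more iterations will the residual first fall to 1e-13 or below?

21

After k steps, r_k ≈ 0.000125·0.367^k.
Need 0.367^k ≤ 1e-13/0.000125 = 8e-10.
k ≥ ln(8e-10)/ln(0.367) = -20.9464/-1.00239 = 20.896.
Smallest integer k = 21.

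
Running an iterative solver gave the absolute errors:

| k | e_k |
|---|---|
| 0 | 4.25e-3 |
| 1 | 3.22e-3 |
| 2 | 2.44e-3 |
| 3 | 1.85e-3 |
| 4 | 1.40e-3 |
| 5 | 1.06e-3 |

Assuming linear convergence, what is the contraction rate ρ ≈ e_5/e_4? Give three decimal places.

0.757

ρ ≈ e_5/e_4 = 1.06e-3/1.40e-3 = 0.75714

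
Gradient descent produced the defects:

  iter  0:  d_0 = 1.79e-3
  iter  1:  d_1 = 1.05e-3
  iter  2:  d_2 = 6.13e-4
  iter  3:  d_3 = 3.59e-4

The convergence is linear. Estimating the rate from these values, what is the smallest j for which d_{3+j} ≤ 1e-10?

29

Rate ρ ≈ d_3/d_2 = 3.59e-4/6.13e-4 = 0.5856.
After j more steps, d_{3+j} ≈ 3.59e-4·ρ^j; need ρ^j ≤ 1e-10/3.59e-4 = 2.78552e-07.
j ≥ ln(2.78552e-07)/ln(0.5856) = -15.0937/-0.53512 = 28.206.
So 29 more iterations are needed.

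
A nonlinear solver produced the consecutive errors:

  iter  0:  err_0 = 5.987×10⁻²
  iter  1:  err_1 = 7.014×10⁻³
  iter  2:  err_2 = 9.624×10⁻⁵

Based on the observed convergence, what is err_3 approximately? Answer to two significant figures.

First estimate the order: p ≈ ln(err_2/err_1) / ln(err_1/err_0) = ln(9.624×10⁻⁵/7.014×10⁻³)/ln(7.014×10⁻³/5.987×10⁻²) = ln(0.0137211)/ln(0.117154) ≈ 2.0001.
Then err_3 ≈ err_2·(err_2/err_1)^p = 9.624×10⁻⁵·(0.0137211)^2.0001 = 9.624×10⁻⁵·0.000188188 ≈ 1.811e-08.

1.8e-8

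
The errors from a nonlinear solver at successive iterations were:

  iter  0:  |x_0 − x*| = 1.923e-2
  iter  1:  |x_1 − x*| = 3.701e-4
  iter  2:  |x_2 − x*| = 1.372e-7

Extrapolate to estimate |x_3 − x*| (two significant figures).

1.9e-14

First estimate the order: p ≈ ln(|x_2 − x*|/|x_1 − x*|) / ln(|x_1 − x*|/|x_0 − x*|) = ln(1.372e-7/3.701e-4)/ln(3.701e-4/1.923e-2) = ln(0.000370711)/ln(0.019246) ≈ 1.9998.
Then |x_3 − x*| ≈ |x_2 − x*|·(|x_2 − x*|/|x_1 − x*|)^p = 1.372e-7·(0.000370711)^1.9998 = 1.372e-7·1.37644e-07 ≈ 1.888e-14.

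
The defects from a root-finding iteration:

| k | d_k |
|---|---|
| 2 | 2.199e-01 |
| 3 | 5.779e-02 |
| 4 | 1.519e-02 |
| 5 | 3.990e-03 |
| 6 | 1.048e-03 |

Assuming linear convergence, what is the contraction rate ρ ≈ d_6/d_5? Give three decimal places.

ρ ≈ d_6/d_5 = 1.048e-03/3.990e-03 = 0.26266

0.263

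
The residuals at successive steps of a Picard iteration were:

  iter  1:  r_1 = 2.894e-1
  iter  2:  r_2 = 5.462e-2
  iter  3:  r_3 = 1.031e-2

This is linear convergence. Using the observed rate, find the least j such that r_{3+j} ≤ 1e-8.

9

Rate ρ ≈ r_3/r_2 = 1.031e-2/5.462e-2 = 0.1888.
After j more steps, r_{3+j} ≈ 1.031e-2·ρ^j; need ρ^j ≤ 1e-8/1.031e-2 = 9.69932e-07.
j ≥ ln(9.69932e-07)/ln(0.1888) = -13.8460/-1.66707 = 8.306.
So 9 more iterations are needed.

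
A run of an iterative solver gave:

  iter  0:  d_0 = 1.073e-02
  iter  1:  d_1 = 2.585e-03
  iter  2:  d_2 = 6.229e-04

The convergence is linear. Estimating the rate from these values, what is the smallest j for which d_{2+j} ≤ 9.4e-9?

8

Rate ρ ≈ d_2/d_1 = 6.229e-04/2.585e-03 = 0.2410.
After j more steps, d_{2+j} ≈ 6.229e-04·ρ^j; need ρ^j ≤ 9.4e-9/6.229e-04 = 1.50907e-05.
j ≥ ln(1.50907e-05)/ln(0.2410) = -11.1014/-1.42296 = 7.802.
So 8 more iterations are needed.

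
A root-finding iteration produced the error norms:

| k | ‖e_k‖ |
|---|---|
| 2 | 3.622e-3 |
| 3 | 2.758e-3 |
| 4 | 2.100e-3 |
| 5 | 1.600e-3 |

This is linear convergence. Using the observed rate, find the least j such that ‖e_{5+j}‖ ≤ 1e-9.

53

Rate ρ ≈ ‖e_5‖/‖e_4‖ = 1.600e-3/2.100e-3 = 0.7619.
After j more steps, ‖e_{5+j}‖ ≈ 1.600e-3·ρ^j; need ρ^j ≤ 1e-9/1.600e-3 = 6.25e-07.
j ≥ ln(6.25e-07)/ln(0.7619) = -14.2855/-0.27194 = 52.532.
So 53 more iterations are needed.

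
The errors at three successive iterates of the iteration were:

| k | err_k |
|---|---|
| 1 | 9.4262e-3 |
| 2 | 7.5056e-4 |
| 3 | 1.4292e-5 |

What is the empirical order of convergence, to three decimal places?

1.565

p ≈ ln(err_3/err_2) / ln(err_2/err_1)
  = ln(1.4292e-5/7.5056e-4) / ln(7.5056e-4/9.4262e-3)
  = ln(0.0190418) / ln(0.0796249)
  = -3.961119 / -2.530428 ≈ 1.565395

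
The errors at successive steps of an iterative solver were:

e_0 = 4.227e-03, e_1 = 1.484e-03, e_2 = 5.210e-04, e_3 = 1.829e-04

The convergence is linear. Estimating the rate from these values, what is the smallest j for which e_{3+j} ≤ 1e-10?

14

Rate ρ ≈ e_3/e_2 = 1.829e-04/5.210e-04 = 0.3511.
After j more steps, e_{3+j} ≈ 1.829e-04·ρ^j; need ρ^j ≤ 1e-10/1.829e-04 = 5.46747e-07.
j ≥ ln(5.46747e-07)/ln(0.3511) = -14.4193/-1.04668 = 13.776.
So 14 more iterations are needed.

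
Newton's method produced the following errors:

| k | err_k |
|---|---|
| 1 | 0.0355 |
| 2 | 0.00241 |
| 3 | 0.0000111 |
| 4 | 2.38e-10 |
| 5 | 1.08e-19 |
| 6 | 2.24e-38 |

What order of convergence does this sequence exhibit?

2

Consecutive ratios: err_6/err_5 = 2.24e-38/1.08e-19 = 2.07407e-19, err_5/err_4 = 1.08e-19/2.38e-10 = 4.53782e-10.
p ≈ ln(2.07407e-19)/ln(4.53782e-10) = -43.0196/-21.5134 ≈ 2.00.
So the convergence is quadratic (order 2).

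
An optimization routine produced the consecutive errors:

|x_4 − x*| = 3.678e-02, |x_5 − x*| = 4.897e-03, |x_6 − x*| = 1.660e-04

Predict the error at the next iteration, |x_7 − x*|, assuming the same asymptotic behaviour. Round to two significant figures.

5.7e-7

First estimate the order: p ≈ ln(|x_6 − x*|/|x_5 − x*|) / ln(|x_5 − x*|/|x_4 − x*|) = ln(1.660e-04/4.897e-03)/ln(4.897e-03/3.678e-02) = ln(0.0338983)/ln(0.133143) ≈ 1.6785.
Then |x_7 − x*| ≈ |x_6 − x*|·(|x_6 − x*|/|x_5 − x*|)^p = 1.660e-04·(0.0338983)^1.6785 = 1.660e-04·0.00341117 ≈ 5.663e-07.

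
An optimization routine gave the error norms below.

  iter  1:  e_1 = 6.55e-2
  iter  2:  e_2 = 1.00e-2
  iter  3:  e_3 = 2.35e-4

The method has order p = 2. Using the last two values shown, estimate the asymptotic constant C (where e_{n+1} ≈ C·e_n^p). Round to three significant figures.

2.35

C ≈ e_3 / e_2^2
  = 2.35e-4 / (1.00e-2)^2
  = 2.35e-4 / 0.0001 ≈ 2.35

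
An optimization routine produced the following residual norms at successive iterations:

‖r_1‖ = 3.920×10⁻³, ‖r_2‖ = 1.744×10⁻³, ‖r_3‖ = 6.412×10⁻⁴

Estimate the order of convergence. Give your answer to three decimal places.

p ≈ ln(‖r_3‖/‖r_2‖) / ln(‖r_2‖/‖r_1‖)
  = ln(6.412×10⁻⁴/1.744×10⁻³) / ln(1.744×10⁻³/3.920×10⁻³)
  = ln(0.367661) / ln(0.444898)
  = -1.000594 / -0.809910 ≈ 1.235439

1.235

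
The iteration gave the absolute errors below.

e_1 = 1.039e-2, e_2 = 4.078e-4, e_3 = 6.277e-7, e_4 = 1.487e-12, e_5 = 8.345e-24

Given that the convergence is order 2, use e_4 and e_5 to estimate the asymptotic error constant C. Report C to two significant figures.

C ≈ e_5 / e_4^2
  = 8.345e-24 / (1.487e-12)^2
  = 8.345e-24 / 2.21117e-24 ≈ 3.774

3.8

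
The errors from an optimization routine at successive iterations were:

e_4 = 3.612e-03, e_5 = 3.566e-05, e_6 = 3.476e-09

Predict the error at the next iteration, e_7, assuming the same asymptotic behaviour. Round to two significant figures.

3.3e-17

First estimate the order: p ≈ ln(e_6/e_5) / ln(e_5/e_4) = ln(3.476e-09/3.566e-05)/ln(3.566e-05/3.612e-03) = ln(9.74762e-05)/ln(0.00987265) ≈ 2.0000.
Then e_7 ≈ e_6·(e_6/e_5)^p = 3.476e-09·(9.74762e-05)^2.0000 = 3.476e-09·9.50161e-09 ≈ 3.303e-17.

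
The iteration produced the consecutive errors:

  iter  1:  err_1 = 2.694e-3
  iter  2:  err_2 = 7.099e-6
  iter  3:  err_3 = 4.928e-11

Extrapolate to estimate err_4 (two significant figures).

2.4e-21

First estimate the order: p ≈ ln(err_3/err_2) / ln(err_2/err_1) = ln(4.928e-11/7.099e-6)/ln(7.099e-6/2.694e-3) = ln(6.94182e-06)/ln(0.00263512) ≈ 2.0000.
Then err_4 ≈ err_3·(err_3/err_2)^p = 4.928e-11·(6.94182e-06)^2.0000 = 4.928e-11·4.81889e-11 ≈ 2.375e-21.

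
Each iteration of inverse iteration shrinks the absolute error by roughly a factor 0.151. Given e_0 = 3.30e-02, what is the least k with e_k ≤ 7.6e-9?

After k steps, e_k ≈ 3.30e-02·0.151^k.
Need 0.151^k ≤ 7.6e-9/3.30e-02 = 2.30303e-07.
k ≥ ln(2.30303e-07)/ln(0.151) = -15.2839/-1.89048 = 8.085.
Smallest integer k = 9.

9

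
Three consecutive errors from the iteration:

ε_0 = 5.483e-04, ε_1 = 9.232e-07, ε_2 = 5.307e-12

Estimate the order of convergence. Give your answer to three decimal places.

1.889

p ≈ ln(ε_2/ε_1) / ln(ε_1/ε_0)
  = ln(5.307e-12/9.232e-07) / ln(9.232e-07/5.483e-04)
  = ln(5.74848e-06) / ln(0.00168375)
  = -12.066575 / -6.386732 ≈ 1.889319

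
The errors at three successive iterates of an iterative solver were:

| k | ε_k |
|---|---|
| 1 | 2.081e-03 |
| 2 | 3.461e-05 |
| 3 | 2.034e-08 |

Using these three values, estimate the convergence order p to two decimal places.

p ≈ ln(ε_3/ε_2) / ln(ε_2/ε_1)
  = ln(2.034e-08/3.461e-05) / ln(3.461e-05/2.081e-03)
  = ln(0.000587691) / ln(0.0166314)
  = -7.43931 / -4.09646 ≈ 1.81603

1.82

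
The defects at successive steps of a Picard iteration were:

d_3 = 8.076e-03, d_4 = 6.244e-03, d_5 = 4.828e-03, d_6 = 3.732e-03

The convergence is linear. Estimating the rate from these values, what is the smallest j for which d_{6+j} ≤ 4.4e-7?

36

Rate ρ ≈ d_6/d_5 = 3.732e-03/4.828e-03 = 0.7730.
After j more steps, d_{6+j} ≈ 3.732e-03·ρ^j; need ρ^j ≤ 4.4e-7/3.732e-03 = 0.000117899.
j ≥ ln(0.000117899)/ln(0.7730) = -9.0457/-0.25748 = 35.132.
So 36 more iterations are needed.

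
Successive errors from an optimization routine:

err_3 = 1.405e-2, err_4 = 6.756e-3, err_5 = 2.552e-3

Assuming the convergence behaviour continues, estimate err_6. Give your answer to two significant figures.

7.0e-4

First estimate the order: p ≈ ln(err_5/err_4) / ln(err_4/err_3) = ln(2.552e-3/6.756e-3)/ln(6.756e-3/1.405e-2) = ln(0.377738)/ln(0.480854) ≈ 1.3296.
Then err_6 ≈ err_5·(err_5/err_4)^p = 2.552e-3·(0.377738)^1.3296 = 2.552e-3·0.274052 ≈ 0.0006994.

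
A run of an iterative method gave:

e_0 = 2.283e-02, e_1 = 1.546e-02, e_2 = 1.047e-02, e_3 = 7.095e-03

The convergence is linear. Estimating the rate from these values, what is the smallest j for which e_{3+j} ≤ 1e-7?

Rate ρ ≈ e_3/e_2 = 7.095e-03/1.047e-02 = 0.6777.
After j more steps, e_{3+j} ≈ 7.095e-03·ρ^j; need ρ^j ≤ 1e-7/7.095e-03 = 1.40944e-05.
j ≥ ln(1.40944e-05)/ln(0.6777) = -11.1697/-0.38905 = 28.710.
So 29 more iterations are needed.

29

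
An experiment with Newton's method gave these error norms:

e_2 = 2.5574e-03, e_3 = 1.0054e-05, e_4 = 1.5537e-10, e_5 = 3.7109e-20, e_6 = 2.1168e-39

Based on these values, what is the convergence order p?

Consecutive ratios: e_6/e_5 = 2.1168e-39/3.7109e-20 = 5.70428e-20, e_5/e_4 = 3.7109e-20/1.5537e-10 = 2.38843e-10.
p ≈ ln(5.70428e-20)/ln(2.38843e-10) = -44.3105/-22.1552 ≈ 2.00.
So the convergence is quadratic (order 2).

2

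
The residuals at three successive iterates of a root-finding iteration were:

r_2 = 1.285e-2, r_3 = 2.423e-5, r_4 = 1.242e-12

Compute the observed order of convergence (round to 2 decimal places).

p ≈ ln(r_4/r_3) / ln(r_3/r_2)
  = ln(1.242e-12/2.423e-5) / ln(2.423e-5/1.285e-2)
  = ln(5.12588e-08) / ln(0.0018856)
  = -16.78638 / -6.27351 ≈ 2.67576

2.68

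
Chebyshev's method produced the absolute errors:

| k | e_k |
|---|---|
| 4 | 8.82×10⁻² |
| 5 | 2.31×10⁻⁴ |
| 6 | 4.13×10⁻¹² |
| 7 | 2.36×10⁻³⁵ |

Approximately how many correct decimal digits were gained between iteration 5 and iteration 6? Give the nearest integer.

Digits gained ≈ log₁₀(e_5/e_6) = log₁₀(2.31×10⁻⁴/4.13×10⁻¹²) = log₁₀(5.59322e+07) ≈ 7.748.

8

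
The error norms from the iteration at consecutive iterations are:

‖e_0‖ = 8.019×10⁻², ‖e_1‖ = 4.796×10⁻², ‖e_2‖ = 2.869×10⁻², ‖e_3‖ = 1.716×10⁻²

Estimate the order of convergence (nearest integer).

Consecutive ratios: ‖e_3‖/‖e_2‖ = 1.716×10⁻²/2.869×10⁻² = 0.598118, ‖e_2‖/‖e_1‖ = 2.869×10⁻²/4.796×10⁻² = 0.598207.
p ≈ ln(0.598118)/ln(0.598207) = -0.5140/-0.5138 ≈ 1.00.
So the convergence is linear (order 1).

1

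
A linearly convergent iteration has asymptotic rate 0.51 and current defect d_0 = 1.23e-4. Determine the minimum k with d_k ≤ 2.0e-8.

13

After k steps, d_k ≈ 1.23e-4·0.51^k.
Need 0.51^k ≤ 2.0e-8/1.23e-4 = 0.000162602.
k ≥ ln(0.000162602)/ln(0.51) = -8.7242/-0.67334 = 12.957.
Smallest integer k = 13.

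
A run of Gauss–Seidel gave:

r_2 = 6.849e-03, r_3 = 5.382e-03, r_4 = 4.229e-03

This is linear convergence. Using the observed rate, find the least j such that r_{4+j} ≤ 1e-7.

45

Rate ρ ≈ r_4/r_3 = 4.229e-03/5.382e-03 = 0.7858.
After j more steps, r_{4+j} ≈ 4.229e-03·ρ^j; need ρ^j ≤ 1e-7/4.229e-03 = 2.36463e-05.
j ≥ ln(2.36463e-05)/ln(0.7858) = -10.6523/-0.24105 = 44.191.
So 45 more iterations are needed.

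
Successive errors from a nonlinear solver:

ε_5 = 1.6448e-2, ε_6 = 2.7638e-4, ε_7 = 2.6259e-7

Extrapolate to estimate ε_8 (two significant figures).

First estimate the order: p ≈ ln(ε_7/ε_6) / ln(ε_6/ε_5) = ln(2.6259e-7/2.7638e-4)/ln(2.7638e-4/1.6448e-2) = ln(0.000950105)/ln(0.0168033) ≈ 1.7030.
Then ε_8 ≈ ε_7·(ε_7/ε_6)^p = 2.6259e-7·(0.000950105)^1.7030 = 2.6259e-7·7.13091e-06 ≈ 1.873e-12.

1.9e-12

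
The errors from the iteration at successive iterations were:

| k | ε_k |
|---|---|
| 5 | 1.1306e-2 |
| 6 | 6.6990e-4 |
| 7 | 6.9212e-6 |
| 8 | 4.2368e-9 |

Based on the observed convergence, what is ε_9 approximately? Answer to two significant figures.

2.7e-14

First estimate the order: p ≈ ln(ε_8/ε_7) / ln(ε_7/ε_6) = ln(4.2368e-9/6.9212e-6)/ln(6.9212e-6/6.6990e-4) = ln(0.000612148)/ln(0.0103317) ≈ 1.6180.
Then ε_9 ≈ ε_8·(ε_8/ε_7)^p = 4.2368e-9·(0.000612148)^1.6180 = 4.2368e-9·6.32607e-06 ≈ 2.68e-14.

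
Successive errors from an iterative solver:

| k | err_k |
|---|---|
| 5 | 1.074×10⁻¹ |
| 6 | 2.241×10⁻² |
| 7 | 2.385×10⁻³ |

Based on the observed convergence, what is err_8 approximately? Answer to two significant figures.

First estimate the order: p ≈ ln(err_7/err_6) / ln(err_6/err_5) = ln(2.385×10⁻³/2.241×10⁻²)/ln(2.241×10⁻²/1.074×10⁻¹) = ln(0.106426)/ln(0.208659) ≈ 1.4296.
Then err_8 ≈ err_7·(err_7/err_6)^p = 2.385×10⁻³·(0.106426)^1.4296 = 2.385×10⁻³·0.0406506 ≈ 9.695e-05.

9.7e-5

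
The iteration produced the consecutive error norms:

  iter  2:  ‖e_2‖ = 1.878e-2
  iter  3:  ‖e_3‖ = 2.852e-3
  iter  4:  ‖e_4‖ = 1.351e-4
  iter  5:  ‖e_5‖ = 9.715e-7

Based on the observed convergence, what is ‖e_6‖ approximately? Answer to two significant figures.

First estimate the order: p ≈ ln(‖e_5‖/‖e_4‖) / ln(‖e_4‖/‖e_3‖) = ln(9.715e-7/1.351e-4)/ln(1.351e-4/2.852e-3) = ln(0.00719097)/ln(0.0473703) ≈ 1.6181.
Then ‖e_6‖ ≈ ‖e_5‖·(‖e_5‖/‖e_4‖)^p = 9.715e-7·(0.00719097)^1.6181 = 9.715e-7·0.000340461 ≈ 3.308e-10.

3.3e-10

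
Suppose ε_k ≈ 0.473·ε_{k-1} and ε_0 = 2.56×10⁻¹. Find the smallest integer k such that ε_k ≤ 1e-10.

29

After k steps, ε_k ≈ 2.56×10⁻¹·0.473^k.
Need 0.473^k ≤ 1e-10/2.56×10⁻¹ = 3.90625e-10.
k ≥ ln(3.90625e-10)/ln(0.473) = -21.6633/-0.74866 = 28.936.
Smallest integer k = 29.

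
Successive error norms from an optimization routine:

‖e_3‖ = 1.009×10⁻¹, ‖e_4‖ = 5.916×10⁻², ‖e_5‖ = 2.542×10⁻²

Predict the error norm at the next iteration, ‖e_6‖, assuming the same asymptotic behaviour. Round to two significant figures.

First estimate the order: p ≈ ln(‖e_5‖/‖e_4‖) / ln(‖e_4‖/‖e_3‖) = ln(2.542×10⁻²/5.916×10⁻²)/ln(5.916×10⁻²/1.009×10⁻¹) = ln(0.429682)/ln(0.586323) ≈ 1.5822.
Then ‖e_6‖ ≈ ‖e_5‖·(‖e_5‖/‖e_4‖)^p = 2.542×10⁻²·(0.429682)^1.5822 = 2.542×10⁻²·0.262764 ≈ 0.006679.

6.7e-3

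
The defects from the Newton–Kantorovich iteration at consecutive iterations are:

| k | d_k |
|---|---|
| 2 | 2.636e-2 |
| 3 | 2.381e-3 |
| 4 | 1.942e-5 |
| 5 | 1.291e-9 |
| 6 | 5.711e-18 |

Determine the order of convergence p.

Consecutive ratios: d_6/d_5 = 5.711e-18/1.291e-9 = 4.4237e-09, d_5/d_4 = 1.291e-9/1.942e-5 = 6.64779e-05.
p ≈ ln(4.4237e-09)/ln(6.64779e-05) = -19.2363/-9.6186 ≈ 2.00.
So the convergence is quadratic (order 2).

2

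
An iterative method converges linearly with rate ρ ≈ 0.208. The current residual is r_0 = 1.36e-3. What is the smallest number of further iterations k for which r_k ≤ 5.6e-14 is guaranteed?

After k steps, r_k ≈ 1.36e-3·0.208^k.
Need 0.208^k ≤ 5.6e-14/1.36e-3 = 4.11765e-11.
k ≥ ln(4.11765e-11)/ln(0.208) = -23.9132/-1.57022 = 15.229.
Smallest integer k = 16.

16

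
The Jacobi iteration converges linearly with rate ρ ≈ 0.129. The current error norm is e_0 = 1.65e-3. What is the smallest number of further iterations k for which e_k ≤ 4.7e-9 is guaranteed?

7

After k steps, e_k ≈ 1.65e-3·0.129^k.
Need 0.129^k ≤ 4.7e-9/1.65e-3 = 2.84848e-06.
k ≥ ln(2.84848e-06)/ln(0.129) = -12.7687/-2.04794 = 6.235.
Smallest integer k = 7.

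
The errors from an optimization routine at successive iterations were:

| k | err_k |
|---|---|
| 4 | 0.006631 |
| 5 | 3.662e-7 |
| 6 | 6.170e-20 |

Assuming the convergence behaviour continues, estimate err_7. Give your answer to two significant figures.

3.0e-58

First estimate the order: p ≈ ln(err_6/err_5) / ln(err_5/err_4) = ln(6.170e-20/3.662e-7)/ln(3.662e-7/0.006631) = ln(1.68487e-13)/ln(5.52255e-05) ≈ 3.0000.
Then err_7 ≈ err_6·(err_6/err_5)^p = 6.170e-20·(1.68487e-13)^3.0000 = 6.170e-20·4.78299e-39 ≈ 2.951e-58.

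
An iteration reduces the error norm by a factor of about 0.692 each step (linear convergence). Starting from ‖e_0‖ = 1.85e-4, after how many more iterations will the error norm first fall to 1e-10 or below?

After k steps, ‖e_k‖ ≈ 1.85e-4·0.692^k.
Need 0.692^k ≤ 1e-10/1.85e-4 = 5.40541e-07.
k ≥ ln(5.40541e-07)/ln(0.692) = -14.4307/-0.36817 = 39.196.
Smallest integer k = 40.

40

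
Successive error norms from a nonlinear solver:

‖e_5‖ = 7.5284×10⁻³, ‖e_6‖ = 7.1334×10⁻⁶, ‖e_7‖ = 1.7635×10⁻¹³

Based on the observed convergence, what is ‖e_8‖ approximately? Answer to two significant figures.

1.3e-32

First estimate the order: p ≈ ln(‖e_7‖/‖e_6‖) / ln(‖e_6‖/‖e_5‖) = ln(1.7635×10⁻¹³/7.1334×10⁻⁶)/ln(7.1334×10⁻⁶/7.5284×10⁻³) = ln(2.47217e-08)/ln(0.000947532) ≈ 2.5160.
Then ‖e_8‖ ≈ ‖e_7‖·(‖e_7‖/‖e_6‖)^p = 1.7635×10⁻¹³·(2.47217e-08)^2.5160 = 1.7635×10⁻¹³·7.26081e-20 ≈ 1.28e-32.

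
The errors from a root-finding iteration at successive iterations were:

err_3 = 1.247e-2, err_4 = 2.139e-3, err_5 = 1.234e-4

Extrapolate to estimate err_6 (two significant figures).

1.2e-6

First estimate the order: p ≈ ln(err_5/err_4) / ln(err_4/err_3) = ln(1.234e-4/2.139e-3)/ln(2.139e-3/1.247e-2) = ln(0.0576905)/ln(0.171532) ≈ 1.6181.
Then err_6 ≈ err_5·(err_5/err_4)^p = 1.234e-4·(0.0576905)^1.6181 = 1.234e-4·0.00989334 ≈ 1.221e-06.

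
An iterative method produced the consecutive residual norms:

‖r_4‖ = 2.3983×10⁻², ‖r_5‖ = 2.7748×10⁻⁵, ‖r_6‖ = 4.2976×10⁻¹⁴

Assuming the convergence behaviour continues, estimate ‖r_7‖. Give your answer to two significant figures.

First estimate the order: p ≈ ln(‖r_6‖/‖r_5‖) / ln(‖r_5‖/‖r_4‖) = ln(4.2976×10⁻¹⁴/2.7748×10⁻⁵)/ln(2.7748×10⁻⁵/2.3983×10⁻²) = ln(1.5488e-09)/ln(0.00115699) ≈ 3.0000.
Then ‖r_7‖ ≈ ‖r_6‖·(‖r_6‖/‖r_5‖)^p = 4.2976×10⁻¹⁴·(1.5488e-09)^3.0000 = 4.2976×10⁻¹⁴·3.71523e-27 ≈ 1.597e-40.

1.6e-40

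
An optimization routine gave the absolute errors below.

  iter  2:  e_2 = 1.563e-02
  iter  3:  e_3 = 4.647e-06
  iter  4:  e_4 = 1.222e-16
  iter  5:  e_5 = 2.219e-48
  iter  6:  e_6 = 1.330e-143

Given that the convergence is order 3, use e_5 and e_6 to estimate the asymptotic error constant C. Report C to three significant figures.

C ≈ e_6 / e_5^3
  = 1.330e-143 / (2.219e-48)^3
  = 1.330e-143 / 1.09263e-143 ≈ 1.2172

1.22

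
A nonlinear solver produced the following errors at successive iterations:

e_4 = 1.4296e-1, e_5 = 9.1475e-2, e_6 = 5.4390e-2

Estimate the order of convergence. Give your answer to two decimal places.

1.16

p ≈ ln(e_6/e_5) / ln(e_5/e_4)
  = ln(5.4390e-2/9.1475e-2) / ln(9.1475e-2/1.4296e-1)
  = ln(0.594589) / ln(0.639864)
  = -0.51988 / -0.44650 ≈ 1.16434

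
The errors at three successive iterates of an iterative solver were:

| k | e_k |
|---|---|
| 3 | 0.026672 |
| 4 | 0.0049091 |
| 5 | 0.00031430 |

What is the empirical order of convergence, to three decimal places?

p ≈ ln(e_5/e_4) / ln(e_4/e_3)
  = ln(0.00031430/0.0049091) / ln(0.0049091/0.026672)
  = ln(0.064024) / ln(0.184054)
  = -2.748497 / -1.692526 ≈ 1.623902

1.624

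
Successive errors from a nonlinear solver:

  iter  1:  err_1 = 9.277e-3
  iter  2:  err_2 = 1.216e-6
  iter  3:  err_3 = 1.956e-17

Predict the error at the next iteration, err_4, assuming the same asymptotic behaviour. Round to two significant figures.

1.9e-47

First estimate the order: p ≈ ln(err_3/err_2) / ln(err_2/err_1) = ln(1.956e-17/1.216e-6)/ln(1.216e-6/9.277e-3) = ln(1.60855e-11)/ln(0.000131077) ≈ 2.7801.
Then err_4 ≈ err_3·(err_3/err_2)^p = 1.956e-17·(1.60855e-11)^2.7801 = 1.956e-17·9.83578e-31 ≈ 1.924e-47.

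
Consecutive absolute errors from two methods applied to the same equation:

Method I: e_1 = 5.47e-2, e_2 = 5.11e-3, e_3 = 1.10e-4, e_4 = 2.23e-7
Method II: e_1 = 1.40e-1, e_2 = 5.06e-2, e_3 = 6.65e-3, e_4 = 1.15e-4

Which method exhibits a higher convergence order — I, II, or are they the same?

Method I: p ≈ ln(2.23e-7/1.10e-4)/ln(1.10e-4/5.11e-3) ≈ 1.62.
Method II: p ≈ ln(1.15e-4/6.65e-3)/ln(6.65e-3/5.06e-2) ≈ 2.00.
Method II has the higher order (≈2.0 vs ≈1.6).

II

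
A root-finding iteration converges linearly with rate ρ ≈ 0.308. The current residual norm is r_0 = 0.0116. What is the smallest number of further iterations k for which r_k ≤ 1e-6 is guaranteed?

8

After k steps, r_k ≈ 0.0116·0.308^k.
Need 0.308^k ≤ 1e-6/0.0116 = 8.62069e-05.
k ≥ ln(8.62069e-05)/ln(0.308) = -9.3588/-1.17766 = 7.947.
Smallest integer k = 8.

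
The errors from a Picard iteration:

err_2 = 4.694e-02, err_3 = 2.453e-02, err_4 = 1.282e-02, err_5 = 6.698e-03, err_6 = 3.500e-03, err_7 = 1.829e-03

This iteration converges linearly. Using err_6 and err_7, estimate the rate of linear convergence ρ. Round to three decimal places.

ρ ≈ err_7/err_6 = 1.829e-03/3.500e-03 = 0.52257

0.523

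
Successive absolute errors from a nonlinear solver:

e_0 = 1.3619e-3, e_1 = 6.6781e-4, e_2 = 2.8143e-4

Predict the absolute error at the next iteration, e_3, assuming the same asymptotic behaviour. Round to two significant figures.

9.9e-5

First estimate the order: p ≈ ln(e_2/e_1) / ln(e_1/e_0) = ln(2.8143e-4/6.6781e-4)/ln(6.6781e-4/1.3619e-3) = ln(0.421422)/ln(0.490352) ≈ 1.2126.
Then e_3 ≈ e_2·(e_2/e_1)^p = 2.8143e-4·(0.421422)^1.2126 = 2.8143e-4·0.350697 ≈ 9.87e-05.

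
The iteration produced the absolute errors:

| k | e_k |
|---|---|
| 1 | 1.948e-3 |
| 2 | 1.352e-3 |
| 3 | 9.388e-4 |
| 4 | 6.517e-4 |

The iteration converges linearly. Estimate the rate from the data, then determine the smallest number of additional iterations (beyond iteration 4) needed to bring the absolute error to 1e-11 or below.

50

Rate ρ ≈ e_4/e_3 = 6.517e-4/9.388e-4 = 0.6942.
After j more steps, e_{4+j} ≈ 6.517e-4·ρ^j; need ρ^j ≤ 1e-11/6.517e-4 = 1.53445e-08.
j ≥ ln(1.53445e-08)/ln(0.6942) = -17.9925/-0.36500 = 49.295.
So 50 more iterations are needed.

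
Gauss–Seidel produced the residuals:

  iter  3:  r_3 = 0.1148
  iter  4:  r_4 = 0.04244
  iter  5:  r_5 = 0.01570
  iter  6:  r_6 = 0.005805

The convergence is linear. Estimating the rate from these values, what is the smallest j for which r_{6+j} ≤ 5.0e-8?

Rate ρ ≈ r_6/r_5 = 0.005805/0.01570 = 0.3697.
After j more steps, r_{6+j} ≈ 0.005805·ρ^j; need ρ^j ≤ 5.0e-8/0.005805 = 8.61326e-06.
j ≥ ln(8.61326e-06)/ln(0.3697) = -11.6622/-0.99506 = 11.720.
So 12 more iterations are needed.

12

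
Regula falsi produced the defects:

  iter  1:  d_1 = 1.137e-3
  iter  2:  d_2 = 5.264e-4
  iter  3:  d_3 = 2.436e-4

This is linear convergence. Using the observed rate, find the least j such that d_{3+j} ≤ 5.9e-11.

Rate ρ ≈ d_3/d_2 = 2.436e-4/5.264e-4 = 0.4628.
After j more steps, d_{3+j} ≈ 2.436e-4·ρ^j; need ρ^j ≤ 5.9e-11/2.436e-4 = 2.422e-07.
j ≥ ln(2.422e-07)/ln(0.4628) = -15.2335/-0.77046 = 19.772.
So 20 more iterations are needed.

20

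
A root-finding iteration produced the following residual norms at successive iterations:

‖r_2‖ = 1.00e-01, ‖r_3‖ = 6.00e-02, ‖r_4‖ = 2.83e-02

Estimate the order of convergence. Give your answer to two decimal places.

1.47

p ≈ ln(‖r_4‖/‖r_3‖) / ln(‖r_3‖/‖r_2‖)
  = ln(2.83e-02/6.00e-02) / ln(6.00e-02/1.00e-01)
  = ln(0.471667) / ln(0.6)
  = -0.75148 / -0.51083 ≈ 1.47110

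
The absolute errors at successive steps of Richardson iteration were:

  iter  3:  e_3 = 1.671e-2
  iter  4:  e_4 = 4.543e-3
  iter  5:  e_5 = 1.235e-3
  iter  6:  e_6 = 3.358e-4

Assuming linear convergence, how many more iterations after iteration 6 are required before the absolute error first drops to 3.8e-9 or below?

9

Rate ρ ≈ e_6/e_5 = 3.358e-4/1.235e-3 = 0.2719.
After j more steps, e_{6+j} ≈ 3.358e-4·ρ^j; need ρ^j ≤ 3.8e-9/3.358e-4 = 1.13163e-05.
j ≥ ln(1.13163e-05)/ln(0.2719) = -11.3893/-1.30232 = 8.745.
So 9 more iterations are needed.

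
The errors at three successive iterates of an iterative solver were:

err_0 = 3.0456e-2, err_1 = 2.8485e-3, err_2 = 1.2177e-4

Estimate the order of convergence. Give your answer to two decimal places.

p ≈ ln(err_2/err_1) / ln(err_1/err_0)
  = ln(1.2177e-4/2.8485e-3) / ln(2.8485e-3/3.0456e-2)
  = ln(0.0427488) / ln(0.0935284)
  = -3.15241 / -2.36949 ≈ 1.33042

1.33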